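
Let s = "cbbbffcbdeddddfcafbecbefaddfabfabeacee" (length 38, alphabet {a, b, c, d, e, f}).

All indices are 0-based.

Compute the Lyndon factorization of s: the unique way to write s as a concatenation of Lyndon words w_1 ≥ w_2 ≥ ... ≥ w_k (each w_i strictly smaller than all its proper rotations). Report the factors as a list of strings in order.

emit factor 1: 'c' (i=0, period=1)
emit factor 2: 'bbbffcbdeddddfc' (i=1, period=15)
emit factor 3: 'afbecbef' (i=16, period=8)
emit factor 4: 'addf' (i=24, period=4)
emit factor 5: 'abf' (i=28, period=3)
emit factor 6: 'abeacee' (i=31, period=7)

["c", "bbbffcbdeddddfc", "afbecbef", "addf", "abf", "abeacee"]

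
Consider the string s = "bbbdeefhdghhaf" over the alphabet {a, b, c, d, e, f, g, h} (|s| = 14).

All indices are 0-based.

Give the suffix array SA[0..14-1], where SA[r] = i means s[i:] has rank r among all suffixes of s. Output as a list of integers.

[12, 0, 1, 2, 3, 8, 4, 5, 13, 6, 9, 11, 7, 10]

rank→(start, suffix):
  0 → (12, 'af')
  1 → (0, 'bbbdeefhdghhaf')
  2 → (1, 'bbdeefhdghhaf')
  3 → (2, 'bdeefhdghhaf')
  4 → (3, 'deefhdghhaf')
  5 → (8, 'dghhaf')
  6 → (4, 'eefhdghhaf')
  7 → (5, 'efhdghhaf')
  8 → (13, 'f')
  9 → (6, 'fhdghhaf')
  10 → (9, 'ghhaf')
  11 → (11, 'haf')
  12 → (7, 'hdghhaf')
  13 → (10, 'hhaf')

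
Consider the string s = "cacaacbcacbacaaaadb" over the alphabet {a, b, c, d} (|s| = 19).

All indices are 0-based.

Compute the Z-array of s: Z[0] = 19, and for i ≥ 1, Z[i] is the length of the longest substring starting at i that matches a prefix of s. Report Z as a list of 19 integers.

Z[0]=19
i=1: fresh scan; Z[1]=0
i=2: fresh scan; Z[2]=2 grow→box=[2,4)
i=3: min(r-i=1, Z[1]=0)=0; Z[3]=0
i=4: fresh scan; Z[4]=0
i=5: fresh scan; Z[5]=1 grow→box=[5,6)
i=6: fresh scan; Z[6]=0
i=7: fresh scan; Z[7]=3 grow→box=[7,10)
i=8: min(r-i=2, Z[1]=0)=0; Z[8]=0
i=9: min(r-i=1, Z[2]=2)=1; Z[9]=1
i=10: fresh scan; Z[10]=0
i=11: fresh scan; Z[11]=0
i=12: fresh scan; Z[12]=2 grow→box=[12,14)
i=13: min(r-i=1, Z[1]=0)=0; Z[13]=0
i=14: fresh scan; Z[14]=0
i=15: fresh scan; Z[15]=0
i=16: fresh scan; Z[16]=0
i=17: fresh scan; Z[17]=0
i=18: fresh scan; Z[18]=0

[19, 0, 2, 0, 0, 1, 0, 3, 0, 1, 0, 0, 2, 0, 0, 0, 0, 0, 0]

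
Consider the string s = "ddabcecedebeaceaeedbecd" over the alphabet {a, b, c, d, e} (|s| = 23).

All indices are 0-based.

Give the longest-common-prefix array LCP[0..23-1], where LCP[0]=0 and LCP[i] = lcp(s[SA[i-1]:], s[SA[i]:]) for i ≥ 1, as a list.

sorted suffixes:
  #0 SA[0]=2  'abcecedebeaceaeedbecd'
  #1 SA[1]=12  'aceaeedbecd'
  #2 SA[2]=15  'aeedbecd'
  #3 SA[3]=3  'bcecedebeaceaeedbecd'
  #4 SA[4]=10  'beaceaeedbecd'
  #5 SA[5]=19  'becd'
  #6 SA[6]=21  'cd'
  #7 SA[7]=13  'ceaeedbecd'
  #8 SA[8]=4  'cecedebeaceaeedbecd'
  #9 SA[9]=6  'cedebeaceaeedbecd'
  #10 SA[10]=22  'd'
  #11 SA[11]=1  'dabcecedebeaceaeedbecd'
  #12 SA[12]=18  'dbecd'
  #13 SA[13]=0  'ddabcecedebeaceaeedbecd'
  #14 SA[14]=8  'debeaceaeedbecd'
  #15 SA[15]=11  'eaceaeedbecd'
  #16 SA[16]=14  'eaeedbecd'
  #17 SA[17]=9  'ebeaceaeedbecd'
  #18 SA[18]=20  'ecd'
  #19 SA[19]=5  'ecedebeaceaeedbecd'
  #20 SA[20]=17  'edbecd'
  #21 SA[21]=7  'edebeaceaeedbecd'
  #22 SA[22]=16  'eedbecd'

SA = [2, 12, 15, 3, 10, 19, 21, 13, 4, 6, 22, 1, 18, 0, 8, 11, 14, 9, 20, 5, 17, 7, 16]
rank  pair      lcp
   1  s[2:],s[12:]  1  'a'
   2  s[12:],s[15:]  1  'a'
   3  s[15:],s[3:]  0  ''
   4  s[3:],s[10:]  1  'b'
   5  s[10:],s[19:]  2  'be'
   6  s[19:],s[21:]  0  ''
   7  s[21:],s[13:]  1  'c'
   8  s[13:],s[4:]  2  'ce'
   9  s[4:],s[6:]  2  'ce'
  10  s[6:],s[22:]  0  ''
  11  s[22:],s[1:]  1  'd'
  12  s[1:],s[18:]  1  'd'
  13  s[18:],s[0:]  1  'd'
  14  s[0:],s[8:]  1  'd'
  15  s[8:],s[11:]  0  ''
  16  s[11:],s[14:]  2  'ea'
  17  s[14:],s[9:]  1  'e'
  18  s[9:],s[20:]  1  'e'
  19  s[20:],s[5:]  2  'ec'
  20  s[5:],s[17:]  1  'e'
  21  s[17:],s[7:]  2  'ed'
  22  s[7:],s[16:]  1  'e'

[0, 1, 1, 0, 1, 2, 0, 1, 2, 2, 0, 1, 1, 1, 1, 0, 2, 1, 1, 2, 1, 2, 1]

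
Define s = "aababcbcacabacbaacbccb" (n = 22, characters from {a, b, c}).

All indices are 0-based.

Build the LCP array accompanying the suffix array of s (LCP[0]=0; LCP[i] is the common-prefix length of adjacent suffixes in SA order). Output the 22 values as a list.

rank→(start, suffix):
  0 → (0, 'aababcbcacabacbaacbccb')
  1 → (15, 'aacbccb')
  2 → (1, 'ababcbcacabacbaacbccb')
  3 → (10, 'abacbaacbccb')
  4 → (3, 'abcbcacabacbaacbccb')
  5 → (8, 'acabacbaacbccb')
  6 → (12, 'acbaacbccb')
  7 → (16, 'acbccb')
  8 → (21, 'b')
  9 → (14, 'baacbccb')
  10 → (2, 'babcbcacabacbaacbccb')
  11 → (11, 'bacbaacbccb')
  12 → (6, 'bcacabacbaacbccb')
  13 → (4, 'bcbcacabacbaacbccb')
  14 → (18, 'bccb')
  15 → (9, 'cabacbaacbccb')
  16 → (7, 'cacabacbaacbccb')
  17 → (20, 'cb')
  18 → (13, 'cbaacbccb')
  19 → (5, 'cbcacabacbaacbccb')
  20 → (17, 'cbccb')
  21 → (19, 'ccb')

SA = [0, 15, 1, 10, 3, 8, 12, 16, 21, 14, 2, 11, 6, 4, 18, 9, 7, 20, 13, 5, 17, 19]
i: (SA[i-1],SA[i]) lcp shared
  1: (0,15) 2 'aa'
  2: (15,1) 1 'a'
  3: (1,10) 3 'aba'
  4: (10,3) 2 'ab'
  5: (3,8) 1 'a'
  6: (8,12) 2 'ac'
  7: (12,16) 3 'acb'
  8: (16,21) 0 ''
  9: (21,14) 1 'b'
  10: (14,2) 2 'ba'
  11: (2,11) 2 'ba'
  12: (11,6) 1 'b'
  13: (6,4) 2 'bc'
  14: (4,18) 2 'bc'
  15: (18,9) 0 ''
  16: (9,7) 2 'ca'
  17: (7,20) 1 'c'
  18: (20,13) 2 'cb'
  19: (13,5) 2 'cb'
  20: (5,17) 3 'cbc'
  21: (17,19) 1 'c'

[0, 2, 1, 3, 2, 1, 2, 3, 0, 1, 2, 2, 1, 2, 2, 0, 2, 1, 2, 2, 3, 1]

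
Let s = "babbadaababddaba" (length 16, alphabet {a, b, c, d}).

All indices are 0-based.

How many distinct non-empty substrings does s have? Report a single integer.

rank→(start, suffix):
  0 → (15, 'a')
  1 → (6, 'aababddaba')
  2 → (13, 'aba')
  3 → (7, 'ababddaba')
  4 → (1, 'abbadaababddaba')
  5 → (9, 'abddaba')
  6 → (4, 'adaababddaba')
  7 → (14, 'ba')
  8 → (0, 'babbadaababddaba')
  9 → (8, 'babddaba')
  10 → (3, 'badaababddaba')
  11 → (2, 'bbadaababddaba')
  12 → (10, 'bddaba')
  13 → (5, 'daababddaba')
  14 → (12, 'daba')
  15 → (11, 'ddaba')

SA = [15, 6, 13, 7, 1, 9, 4, 14, 0, 8, 3, 2, 10, 5, 12, 11]
[i] adj suffixes → lcp
  [1] 15/6 → 1 ('a')
  [2] 6/13 → 1 ('a')
  [3] 13/7 → 3 ('aba')
  [4] 7/1 → 2 ('ab')
  [5] 1/9 → 2 ('ab')
  [6] 9/4 → 1 ('a')
  [7] 4/14 → 0 ('')
  [8] 14/0 → 2 ('ba')
  [9] 0/8 → 3 ('bab')
  [10] 8/3 → 2 ('ba')
  [11] 3/2 → 1 ('b')
  [12] 2/10 → 1 ('b')
  [13] 10/5 → 0 ('')
  [14] 5/12 → 2 ('da')
  [15] 12/11 → 1 ('d')

n(n+1)/2 = 16·17/2 = 136
Σ LCP = 0 + 1 + 1 + 3 + 2 + 2 + 1 + 0 + 2 + 3 + 2 + 1 + 1 + 0 + 2 + 1 = 22
distinct = 136 − 22 = 114

114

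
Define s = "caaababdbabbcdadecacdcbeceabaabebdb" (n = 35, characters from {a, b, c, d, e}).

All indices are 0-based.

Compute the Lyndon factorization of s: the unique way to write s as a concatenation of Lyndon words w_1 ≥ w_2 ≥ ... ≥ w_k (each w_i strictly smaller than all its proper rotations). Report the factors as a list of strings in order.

["c", "aaababdbabbcdadecacdcbeceabaabebdb"]

emit factor 1: 'c' (i=0, period=1)
emit factor 2: 'aaababdbabbcdadecacdcbeceabaabebdb' (i=1, period=34)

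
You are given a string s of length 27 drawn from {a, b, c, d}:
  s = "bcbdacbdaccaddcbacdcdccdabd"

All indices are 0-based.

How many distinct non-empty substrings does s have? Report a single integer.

335

rank | idx | suffix
   0 |  24 | abd
   1 |   4 | acbdaccaddcbacdcdccdabd
   2 |   8 | accaddcbacdcdccdabd
   3 |  16 | acdcdccdabd
   4 |  11 | addcbacdcdccdabd
   5 |  15 | bacdcdccdabd
   6 |   0 | bcbdacbdaccaddcbacdcdccdabd
   7 |  25 | bd
   8 |   2 | bdacbdaccaddcbacdcdccdabd
   9 |   6 | bdaccaddcbacdcdccdabd
  10 |  10 | caddcbacdcdccdabd
  11 |  14 | cbacdcdccdabd
  12 |   1 | cbdacbdaccaddcbacdcdccdabd
  13 |   5 | cbdaccaddcbacdcdccdabd
  14 |   9 | ccaddcbacdcdccdabd
  15 |  21 | ccdabd
  16 |  22 | cdabd
  17 |  19 | cdccdabd
  18 |  17 | cdcdccdabd
  19 |  26 | d
  20 |  23 | dabd
  21 |   3 | dacbdaccaddcbacdcdccdabd
  22 |   7 | daccaddcbacdcdccdabd
  23 |  13 | dcbacdcdccdabd
  24 |  20 | dccdabd
  25 |  18 | dcdccdabd
  26 |  12 | ddcbacdcdccdabd

SA = [24, 4, 8, 16, 11, 15, 0, 25, 2, 6, 10, 14, 1, 5, 9, 21, 22, 19, 17, 26, 23, 3, 7, 13, 20, 18, 12]
rank  pair      lcp
   1  s[24:],s[4:]  1  'a'
   2  s[4:],s[8:]  2  'ac'
   3  s[8:],s[16:]  2  'ac'
   4  s[16:],s[11:]  1  'a'
   5  s[11:],s[15:]  0  ''
   6  s[15:],s[0:]  1  'b'
   7  s[0:],s[25:]  1  'b'
   8  s[25:],s[2:]  2  'bd'
   9  s[2:],s[6:]  4  'bdac'
  10  s[6:],s[10:]  0  ''
  11  s[10:],s[14:]  1  'c'
  12  s[14:],s[1:]  2  'cb'
  13  s[1:],s[5:]  5  'cbdac'
  14  s[5:],s[9:]  1  'c'
  15  s[9:],s[21:]  2  'cc'
  16  s[21:],s[22:]  1  'c'
  17  s[22:],s[19:]  2  'cd'
  18  s[19:],s[17:]  3  'cdc'
  19  s[17:],s[26:]  0  ''
  20  s[26:],s[23:]  1  'd'
  21  s[23:],s[3:]  2  'da'
  22  s[3:],s[7:]  3  'dac'
  23  s[7:],s[13:]  1  'd'
  24  s[13:],s[20:]  2  'dc'
  25  s[20:],s[18:]  2  'dc'
  26  s[18:],s[12:]  1  'd'

n(n+1)/2 = 27·28/2 = 378
Σ LCP = 0 + 1 + 2 + 2 + 1 + 0 + 1 + 1 + 2 + 4 + 0 + 1 + 2 + 5 + 1 + 2 + 1 + 2 + 3 + 0 + 1 + 2 + 3 + 1 + 2 + 2 + 1 = 43
distinct = 378 − 43 = 335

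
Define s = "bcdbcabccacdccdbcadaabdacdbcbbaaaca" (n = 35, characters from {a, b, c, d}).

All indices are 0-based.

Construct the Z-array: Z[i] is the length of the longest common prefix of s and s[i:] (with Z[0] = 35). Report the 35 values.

Z[0]=35
i=1: i≥r, start 0; Z[1]=0
i=2: i≥r, start 0; Z[2]=0
i=3: i≥r, start 0; Z[3]=2 extend→box=[3,5)
i=4: min(r-i=1, Z[1]=0)=0; Z[4]=0
i=5: i≥r, start 0; Z[5]=0
i=6: i≥r, start 0; Z[6]=2 extend→box=[6,8)
i=7: min(r-i=1, Z[1]=0)=0; Z[7]=0
i=8: i≥r, start 0; Z[8]=0
i=9: i≥r, start 0; Z[9]=0
i=10: i≥r, start 0; Z[10]=0
i=11: i≥r, start 0; Z[11]=0
i=12: i≥r, start 0; Z[12]=0
i=13: i≥r, start 0; Z[13]=0
i=14: i≥r, start 0; Z[14]=0
i=15: i≥r, start 0; Z[15]=2 extend→box=[15,17)
i=16: min(r-i=1, Z[1]=0)=0; Z[16]=0
i=17: i≥r, start 0; Z[17]=0
i=18: i≥r, start 0; Z[18]=0
i=19: i≥r, start 0; Z[19]=0
i=20: i≥r, start 0; Z[20]=0
i=21: i≥r, start 0; Z[21]=1 extend→box=[21,22)
i=22: i≥r, start 0; Z[22]=0
i=23: i≥r, start 0; Z[23]=0
i=24: i≥r, start 0; Z[24]=0
i=25: i≥r, start 0; Z[25]=0
i=26: i≥r, start 0; Z[26]=2 extend→box=[26,28)
i=27: min(r-i=1, Z[1]=0)=0; Z[27]=0
i=28: i≥r, start 0; Z[28]=1 extend→box=[28,29)
i=29: i≥r, start 0; Z[29]=1 extend→box=[29,30)
i=30: i≥r, start 0; Z[30]=0
i=31: i≥r, start 0; Z[31]=0
i=32: i≥r, start 0; Z[32]=0
i=33: i≥r, start 0; Z[33]=0
i=34: i≥r, start 0; Z[34]=0

[35, 0, 0, 2, 0, 0, 2, 0, 0, 0, 0, 0, 0, 0, 0, 2, 0, 0, 0, 0, 0, 1, 0, 0, 0, 0, 2, 0, 1, 1, 0, 0, 0, 0, 0]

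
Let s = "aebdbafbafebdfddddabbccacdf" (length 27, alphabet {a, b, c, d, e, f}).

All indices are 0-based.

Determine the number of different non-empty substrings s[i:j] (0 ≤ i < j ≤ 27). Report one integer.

347

sorted suffixes:
  #0 SA[0]=18  'abbccacdf'
  #1 SA[1]=23  'acdf'
  #2 SA[2]=0  'aebdbafbafebdfddddabbccacdf'
  #3 SA[3]=5  'afbafebdfddddabbccacdf'
  #4 SA[4]=8  'afebdfddddabbccacdf'
  #5 SA[5]=4  'bafbafebdfddddabbccacdf'
  #6 SA[6]=7  'bafebdfddddabbccacdf'
  #7 SA[7]=19  'bbccacdf'
  #8 SA[8]=20  'bccacdf'
  #9 SA[9]=2  'bdbafbafebdfddddabbccacdf'
  #10 SA[10]=11  'bdfddddabbccacdf'
  #11 SA[11]=22  'cacdf'
  #12 SA[12]=21  'ccacdf'
  #13 SA[13]=24  'cdf'
  #14 SA[14]=17  'dabbccacdf'
  #15 SA[15]=3  'dbafbafebdfddddabbccacdf'
  #16 SA[16]=16  'ddabbccacdf'
  #17 SA[17]=15  'dddabbccacdf'
  #18 SA[18]=14  'ddddabbccacdf'
  #19 SA[19]=25  'df'
  #20 SA[20]=12  'dfddddabbccacdf'
  #21 SA[21]=1  'ebdbafbafebdfddddabbccacdf'
  #22 SA[22]=10  'ebdfddddabbccacdf'
  #23 SA[23]=26  'f'
  #24 SA[24]=6  'fbafebdfddddabbccacdf'
  #25 SA[25]=13  'fddddabbccacdf'
  #26 SA[26]=9  'febdfddddabbccacdf'

SA = [18, 23, 0, 5, 8, 4, 7, 19, 20, 2, 11, 22, 21, 24, 17, 3, 16, 15, 14, 25, 12, 1, 10, 26, 6, 13, 9]
[i] adj suffixes → lcp
  [1] 18/23 → 1 ('a')
  [2] 23/0 → 1 ('a')
  [3] 0/5 → 1 ('a')
  [4] 5/8 → 2 ('af')
  [5] 8/4 → 0 ('')
  [6] 4/7 → 3 ('baf')
  [7] 7/19 → 1 ('b')
  [8] 19/20 → 1 ('b')
  [9] 20/2 → 1 ('b')
  [10] 2/11 → 2 ('bd')
  [11] 11/22 → 0 ('')
  [12] 22/21 → 1 ('c')
  [13] 21/24 → 1 ('c')
  [14] 24/17 → 0 ('')
  [15] 17/3 → 1 ('d')
  [16] 3/16 → 1 ('d')
  [17] 16/15 → 2 ('dd')
  [18] 15/14 → 3 ('ddd')
  [19] 14/25 → 1 ('d')
  [20] 25/12 → 2 ('df')
  [21] 12/1 → 0 ('')
  [22] 1/10 → 3 ('ebd')
  [23] 10/26 → 0 ('')
  [24] 26/6 → 1 ('f')
  [25] 6/13 → 1 ('f')
  [26] 13/9 → 1 ('f')

n(n+1)/2 = 27·28/2 = 378
Σ LCP = 0 + 1 + 1 + 1 + 2 + 0 + 3 + 1 + 1 + 1 + 2 + 0 + 1 + 1 + 0 + 1 + 1 + 2 + 3 + 1 + 2 + 0 + 3 + 0 + 1 + 1 + 1 = 31
distinct = 378 − 31 = 347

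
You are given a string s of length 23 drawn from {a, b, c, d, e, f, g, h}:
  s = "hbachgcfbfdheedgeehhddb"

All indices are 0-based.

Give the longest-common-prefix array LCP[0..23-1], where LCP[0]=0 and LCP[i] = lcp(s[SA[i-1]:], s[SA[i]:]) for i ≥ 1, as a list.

[0, 0, 1, 1, 0, 1, 0, 1, 1, 1, 0, 1, 2, 1, 0, 1, 0, 1, 0, 1, 1, 1, 1]

sorted suffixes:
  #0 SA[0]=2  'achgcfbfdheedgeehhddb'
  #1 SA[1]=22  'b'
  #2 SA[2]=1  'bachgcfbfdheedgeehhddb'
  #3 SA[3]=8  'bfdheedgeehhddb'
  #4 SA[4]=6  'cfbfdheedgeehhddb'
  #5 SA[5]=3  'chgcfbfdheedgeehhddb'
  #6 SA[6]=21  'db'
  #7 SA[7]=20  'ddb'
  #8 SA[8]=14  'dgeehhddb'
  #9 SA[9]=10  'dheedgeehhddb'
  #10 SA[10]=13  'edgeehhddb'
  #11 SA[11]=12  'eedgeehhddb'
  #12 SA[12]=16  'eehhddb'
  #13 SA[13]=17  'ehhddb'
  #14 SA[14]=7  'fbfdheedgeehhddb'
  #15 SA[15]=9  'fdheedgeehhddb'
  #16 SA[16]=5  'gcfbfdheedgeehhddb'
  #17 SA[17]=15  'geehhddb'
  #18 SA[18]=0  'hbachgcfbfdheedgeehhddb'
  #19 SA[19]=19  'hddb'
  #20 SA[20]=11  'heedgeehhddb'
  #21 SA[21]=4  'hgcfbfdheedgeehhddb'
  #22 SA[22]=18  'hhddb'

SA = [2, 22, 1, 8, 6, 3, 21, 20, 14, 10, 13, 12, 16, 17, 7, 9, 5, 15, 0, 19, 11, 4, 18]
rank  pair      lcp
   1  s[2:],s[22:]  0  ''
   2  s[22:],s[1:]  1  'b'
   3  s[1:],s[8:]  1  'b'
   4  s[8:],s[6:]  0  ''
   5  s[6:],s[3:]  1  'c'
   6  s[3:],s[21:]  0  ''
   7  s[21:],s[20:]  1  'd'
   8  s[20:],s[14:]  1  'd'
   9  s[14:],s[10:]  1  'd'
  10  s[10:],s[13:]  0  ''
  11  s[13:],s[12:]  1  'e'
  12  s[12:],s[16:]  2  'ee'
  13  s[16:],s[17:]  1  'e'
  14  s[17:],s[7:]  0  ''
  15  s[7:],s[9:]  1  'f'
  16  s[9:],s[5:]  0  ''
  17  s[5:],s[15:]  1  'g'
  18  s[15:],s[0:]  0  ''
  19  s[0:],s[19:]  1  'h'
  20  s[19:],s[11:]  1  'h'
  21  s[11:],s[4:]  1  'h'
  22  s[4:],s[18:]  1  'h'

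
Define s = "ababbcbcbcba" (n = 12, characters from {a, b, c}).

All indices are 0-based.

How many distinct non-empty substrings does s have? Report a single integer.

57

rank→(start, suffix):
  0 → (11, 'a')
  1 → (0, 'ababbcbcbcba')
  2 → (2, 'abbcbcbcba')
  3 → (10, 'ba')
  4 → (1, 'babbcbcbcba')
  5 → (3, 'bbcbcbcba')
  6 → (8, 'bcba')
  7 → (6, 'bcbcba')
  8 → (4, 'bcbcbcba')
  9 → (9, 'cba')
  10 → (7, 'cbcba')
  11 → (5, 'cbcbcba')

SA = [11, 0, 2, 10, 1, 3, 8, 6, 4, 9, 7, 5]
rank  pair      lcp
   1  s[11:],s[0:]  1  'a'
   2  s[0:],s[2:]  2  'ab'
   3  s[2:],s[10:]  0  ''
   4  s[10:],s[1:]  2  'ba'
   5  s[1:],s[3:]  1  'b'
   6  s[3:],s[8:]  1  'b'
   7  s[8:],s[6:]  3  'bcb'
   8  s[6:],s[4:]  5  'bcbcb'
   9  s[4:],s[9:]  0  ''
  10  s[9:],s[7:]  2  'cb'
  11  s[7:],s[5:]  4  'cbcb'

n(n+1)/2 = 12·13/2 = 78
Σ LCP = 0 + 1 + 2 + 0 + 2 + 1 + 1 + 3 + 5 + 0 + 2 + 4 = 21
distinct = 78 − 21 = 57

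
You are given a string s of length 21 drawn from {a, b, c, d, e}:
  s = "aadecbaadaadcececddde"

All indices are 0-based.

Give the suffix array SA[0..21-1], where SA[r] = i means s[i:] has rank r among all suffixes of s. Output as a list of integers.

[6, 9, 0, 7, 10, 1, 5, 4, 16, 14, 12, 8, 11, 17, 18, 19, 2, 20, 3, 15, 13]

rank | idx | suffix
   0 |   6 | aadaadcececddde
   1 |   9 | aadcececddde
   2 |   0 | aadecbaadaadcececddde
   3 |   7 | adaadcececddde
   4 |  10 | adcececddde
   5 |   1 | adecbaadaadcececddde
   6 |   5 | baadaadcececddde
   7 |   4 | cbaadaadcececddde
   8 |  16 | cddde
   9 |  14 | cecddde
  10 |  12 | cececddde
  11 |   8 | daadcececddde
  12 |  11 | dcececddde
  13 |  17 | ddde
  14 |  18 | dde
  15 |  19 | de
  16 |   2 | decbaadaadcececddde
  17 |  20 | e
  18 |   3 | ecbaadaadcececddde
  19 |  15 | ecddde
  20 |  13 | ececddde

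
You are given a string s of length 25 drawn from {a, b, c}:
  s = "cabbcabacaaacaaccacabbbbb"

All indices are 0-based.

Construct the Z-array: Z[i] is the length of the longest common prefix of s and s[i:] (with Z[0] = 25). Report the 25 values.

Z[0]=25
i=1: fresh scan; Z[1]=0
i=2: fresh scan; Z[2]=0
i=3: fresh scan; Z[3]=0
i=4: fresh scan; Z[4]=3 grow→box=[4,7)
i=5: min(r-i=2, Z[1]=0)=0; Z[5]=0
i=6: min(r-i=1, Z[2]=0)=0; Z[6]=0
i=7: fresh scan; Z[7]=0
i=8: fresh scan; Z[8]=2 grow→box=[8,10)
i=9: min(r-i=1, Z[1]=0)=0; Z[9]=0
i=10: fresh scan; Z[10]=0
i=11: fresh scan; Z[11]=0
i=12: fresh scan; Z[12]=2 grow→box=[12,14)
i=13: min(r-i=1, Z[1]=0)=0; Z[13]=0
i=14: fresh scan; Z[14]=0
i=15: fresh scan; Z[15]=1 grow→box=[15,16)
i=16: fresh scan; Z[16]=2 grow→box=[16,18)
i=17: min(r-i=1, Z[1]=0)=0; Z[17]=0
i=18: fresh scan; Z[18]=4 grow→box=[18,22)
i=19: min(r-i=3, Z[1]=0)=0; Z[19]=0
i=20: min(r-i=2, Z[2]=0)=0; Z[20]=0
i=21: min(r-i=1, Z[3]=0)=0; Z[21]=0
i=22: fresh scan; Z[22]=0
i=23: fresh scan; Z[23]=0
i=24: fresh scan; Z[24]=0

[25, 0, 0, 0, 3, 0, 0, 0, 2, 0, 0, 0, 2, 0, 0, 1, 2, 0, 4, 0, 0, 0, 0, 0, 0]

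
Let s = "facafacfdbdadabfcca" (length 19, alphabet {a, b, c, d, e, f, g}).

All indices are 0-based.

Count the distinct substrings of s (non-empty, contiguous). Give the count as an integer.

rank→(start, suffix):
  0 → (18, 'a')
  1 → (13, 'abfcca')
  2 → (1, 'acafacfdbdadabfcca')
  3 → (5, 'acfdbdadabfcca')
  4 → (11, 'adabfcca')
  5 → (3, 'afacfdbdadabfcca')
  6 → (9, 'bdadabfcca')
  7 → (14, 'bfcca')
  8 → (17, 'ca')
  9 → (2, 'cafacfdbdadabfcca')
  10 → (16, 'cca')
  11 → (6, 'cfdbdadabfcca')
  12 → (12, 'dabfcca')
  13 → (10, 'dadabfcca')
  14 → (8, 'dbdadabfcca')
  15 → (0, 'facafacfdbdadabfcca')
  16 → (4, 'facfdbdadabfcca')
  17 → (15, 'fcca')
  18 → (7, 'fdbdadabfcca')

SA = [18, 13, 1, 5, 11, 3, 9, 14, 17, 2, 16, 6, 12, 10, 8, 0, 4, 15, 7]
rank  pair      lcp
   1  s[18:],s[13:]  1  'a'
   2  s[13:],s[1:]  1  'a'
   3  s[1:],s[5:]  2  'ac'
   4  s[5:],s[11:]  1  'a'
   5  s[11:],s[3:]  1  'a'
   6  s[3:],s[9:]  0  ''
   7  s[9:],s[14:]  1  'b'
   8  s[14:],s[17:]  0  ''
   9  s[17:],s[2:]  2  'ca'
  10  s[2:],s[16:]  1  'c'
  11  s[16:],s[6:]  1  'c'
  12  s[6:],s[12:]  0  ''
  13  s[12:],s[10:]  2  'da'
  14  s[10:],s[8:]  1  'd'
  15  s[8:],s[0:]  0  ''
  16  s[0:],s[4:]  3  'fac'
  17  s[4:],s[15:]  1  'f'
  18  s[15:],s[7:]  1  'f'

n(n+1)/2 = 19·20/2 = 190
Σ LCP = 0 + 1 + 1 + 2 + 1 + 1 + 0 + 1 + 0 + 2 + 1 + 1 + 0 + 2 + 1 + 0 + 3 + 1 + 1 = 19
distinct = 190 − 19 = 171

171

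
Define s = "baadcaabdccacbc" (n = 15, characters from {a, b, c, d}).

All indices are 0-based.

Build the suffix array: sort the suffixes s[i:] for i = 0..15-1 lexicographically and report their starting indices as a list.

rank→(start, suffix):
  0 → (5, 'aabdccacbc')
  1 → (1, 'aadcaabdccacbc')
  2 → (6, 'abdccacbc')
  3 → (11, 'acbc')
  4 → (2, 'adcaabdccacbc')
  5 → (0, 'baadcaabdccacbc')
  6 → (13, 'bc')
  7 → (7, 'bdccacbc')
  8 → (14, 'c')
  9 → (4, 'caabdccacbc')
  10 → (10, 'cacbc')
  11 → (12, 'cbc')
  12 → (9, 'ccacbc')
  13 → (3, 'dcaabdccacbc')
  14 → (8, 'dccacbc')

[5, 1, 6, 11, 2, 0, 13, 7, 14, 4, 10, 12, 9, 3, 8]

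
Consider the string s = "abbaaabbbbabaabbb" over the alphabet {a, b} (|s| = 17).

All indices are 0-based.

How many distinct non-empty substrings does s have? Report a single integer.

rank→(start, suffix):
  0 → (3, 'aaabbbbabaabbb')
  1 → (12, 'aabbb')
  2 → (4, 'aabbbbabaabbb')
  3 → (10, 'abaabbb')
  4 → (0, 'abbaaabbbbabaabbb')
  5 → (13, 'abbb')
  6 → (5, 'abbbbabaabbb')
  7 → (16, 'b')
  8 → (2, 'baaabbbbabaabbb')
  9 → (11, 'baabbb')
  10 → (9, 'babaabbb')
  11 → (15, 'bb')
  12 → (1, 'bbaaabbbbabaabbb')
  13 → (8, 'bbabaabbb')
  14 → (14, 'bbb')
  15 → (7, 'bbbabaabbb')
  16 → (6, 'bbbbabaabbb')

SA = [3, 12, 4, 10, 0, 13, 5, 16, 2, 11, 9, 15, 1, 8, 14, 7, 6]
[i] adj suffixes → lcp
  [1] 3/12 → 2 ('aa')
  [2] 12/4 → 5 ('aabbb')
  [3] 4/10 → 1 ('a')
  [4] 10/0 → 2 ('ab')
  [5] 0/13 → 3 ('abb')
  [6] 13/5 → 4 ('abbb')
  [7] 5/16 → 0 ('')
  [8] 16/2 → 1 ('b')
  [9] 2/11 → 3 ('baa')
  [10] 11/9 → 2 ('ba')
  [11] 9/15 → 1 ('b')
  [12] 15/1 → 2 ('bb')
  [13] 1/8 → 3 ('bba')
  [14] 8/14 → 2 ('bb')
  [15] 14/7 → 3 ('bbb')
  [16] 7/6 → 3 ('bbb')

n(n+1)/2 = 17·18/2 = 153
Σ LCP = 0 + 2 + 5 + 1 + 2 + 3 + 4 + 0 + 1 + 3 + 2 + 1 + 2 + 3 + 2 + 3 + 3 = 37
distinct = 153 − 37 = 116

116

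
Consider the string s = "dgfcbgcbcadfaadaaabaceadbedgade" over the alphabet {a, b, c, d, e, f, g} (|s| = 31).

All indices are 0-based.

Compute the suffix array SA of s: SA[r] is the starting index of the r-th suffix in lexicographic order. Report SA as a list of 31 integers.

rank | idx | suffix
   0 |  15 | aaabaceadbedgade
   1 |  16 | aabaceadbedgade
   2 |  12 | aadaaabaceadbedgade
   3 |  17 | abaceadbedgade
   4 |  19 | aceadbedgade
   5 |  13 | adaaabaceadbedgade
   6 |  22 | adbedgade
   7 |  28 | ade
   8 |   9 | adfaadaaabaceadbedgade
   9 |  18 | baceadbedgade
  10 |   7 | bcadfaadaaabaceadbedgade
  11 |  24 | bedgade
  12 |   4 | bgcbcadfaadaaabaceadbedgade
  13 |   8 | cadfaadaaabaceadbedgade
  14 |   6 | cbcadfaadaaabaceadbedgade
  15 |   3 | cbgcbcadfaadaaabaceadbedgade
  16 |  20 | ceadbedgade
  17 |  14 | daaabaceadbedgade
  18 |  23 | dbedgade
  19 |  29 | de
  20 |  10 | dfaadaaabaceadbedgade
  21 |  26 | dgade
  22 |   0 | dgfcbgcbcadfaadaaabaceadbedgade
  23 |  30 | e
  24 |  21 | eadbedgade
  25 |  25 | edgade
  26 |  11 | faadaaabaceadbedgade
  27 |   2 | fcbgcbcadfaadaaabaceadbedgade
  28 |  27 | gade
  29 |   5 | gcbcadfaadaaabaceadbedgade
  30 |   1 | gfcbgcbcadfaadaaabaceadbedgade

[15, 16, 12, 17, 19, 13, 22, 28, 9, 18, 7, 24, 4, 8, 6, 3, 20, 14, 23, 29, 10, 26, 0, 30, 21, 25, 11, 2, 27, 5, 1]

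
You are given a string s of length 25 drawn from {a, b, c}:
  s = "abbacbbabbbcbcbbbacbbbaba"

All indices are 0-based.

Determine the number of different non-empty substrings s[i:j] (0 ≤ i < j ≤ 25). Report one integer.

263

sorted suffixes:
  #0 SA[0]=24  'a'
  #1 SA[1]=22  'aba'
  #2 SA[2]=0  'abbacbbabbbcbcbbbacbbbaba'
  #3 SA[3]=7  'abbbcbcbbbacbbbaba'
  #4 SA[4]=3  'acbbabbbcbcbbbacbbbaba'
  #5 SA[5]=17  'acbbbaba'
  #6 SA[6]=23  'ba'
  #7 SA[7]=21  'baba'
  #8 SA[8]=6  'babbbcbcbbbacbbbaba'
  #9 SA[9]=2  'bacbbabbbcbcbbbacbbbaba'
  #10 SA[10]=16  'bacbbbaba'
  #11 SA[11]=20  'bbaba'
  #12 SA[12]=5  'bbabbbcbcbbbacbbbaba'
  #13 SA[13]=1  'bbacbbabbbcbcbbbacbbbaba'
  #14 SA[14]=15  'bbacbbbaba'
  #15 SA[15]=19  'bbbaba'
  #16 SA[16]=14  'bbbacbbbaba'
  #17 SA[17]=8  'bbbcbcbbbacbbbaba'
  #18 SA[18]=9  'bbcbcbbbacbbbaba'
  #19 SA[19]=12  'bcbbbacbbbaba'
  #20 SA[20]=10  'bcbcbbbacbbbaba'
  #21 SA[21]=4  'cbbabbbcbcbbbacbbbaba'
  #22 SA[22]=18  'cbbbaba'
  #23 SA[23]=13  'cbbbacbbbaba'
  #24 SA[24]=11  'cbcbbbacbbbaba'

SA = [24, 22, 0, 7, 3, 17, 23, 21, 6, 2, 16, 20, 5, 1, 15, 19, 14, 8, 9, 12, 10, 4, 18, 13, 11]
i: (SA[i-1],SA[i]) lcp shared
  1: (24,22) 1 'a'
  2: (22,0) 2 'ab'
  3: (0,7) 3 'abb'
  4: (7,3) 1 'a'
  5: (3,17) 4 'acbb'
  6: (17,23) 0 ''
  7: (23,21) 2 'ba'
  8: (21,6) 3 'bab'
  9: (6,2) 2 'ba'
  10: (2,16) 5 'bacbb'
  11: (16,20) 1 'b'
  12: (20,5) 4 'bbab'
  13: (5,1) 3 'bba'
  14: (1,15) 6 'bbacbb'
  15: (15,19) 2 'bb'
  16: (19,14) 4 'bbba'
  17: (14,8) 3 'bbb'
  18: (8,9) 2 'bb'
  19: (9,12) 1 'b'
  20: (12,10) 3 'bcb'
  21: (10,4) 0 ''
  22: (4,18) 3 'cbb'
  23: (18,13) 5 'cbbba'
  24: (13,11) 2 'cb'

n(n+1)/2 = 25·26/2 = 325
Σ LCP = 0 + 1 + 2 + 3 + 1 + 4 + 0 + 2 + 3 + 2 + 5 + 1 + 4 + 3 + 6 + 2 + 4 + 3 + 2 + 1 + 3 + 0 + 3 + 5 + 2 = 62
distinct = 325 − 62 = 263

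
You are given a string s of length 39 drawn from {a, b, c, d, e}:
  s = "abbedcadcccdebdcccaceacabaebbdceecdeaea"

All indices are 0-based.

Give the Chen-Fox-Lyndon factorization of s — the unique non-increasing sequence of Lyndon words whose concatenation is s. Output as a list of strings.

emit factor 1: 'abbedcadcccdebdcccaceac' (i=0, period=23)
emit factor 2: 'abaebbdceecdeae' (i=23, period=15)
emit factor 3: 'a' (i=38, period=1)

["abbedcadcccdebdcccaceac", "abaebbdceecdeae", "a"]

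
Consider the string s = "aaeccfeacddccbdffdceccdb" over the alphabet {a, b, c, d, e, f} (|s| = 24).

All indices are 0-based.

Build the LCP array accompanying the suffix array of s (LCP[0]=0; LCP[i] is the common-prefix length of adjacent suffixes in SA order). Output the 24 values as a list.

[0, 1, 1, 0, 1, 0, 1, 2, 2, 1, 2, 1, 1, 0, 1, 2, 1, 1, 0, 1, 3, 0, 1, 1]

sorted suffixes:
  #0 SA[0]=0  'aaeccfeacddccbdffdceccdb'
  #1 SA[1]=7  'acddccbdffdceccdb'
  #2 SA[2]=1  'aeccfeacddccbdffdceccdb'
  #3 SA[3]=23  'b'
  #4 SA[4]=13  'bdffdceccdb'
  #5 SA[5]=12  'cbdffdceccdb'
  #6 SA[6]=11  'ccbdffdceccdb'
  #7 SA[7]=20  'ccdb'
  #8 SA[8]=3  'ccfeacddccbdffdceccdb'
  #9 SA[9]=21  'cdb'
  #10 SA[10]=8  'cddccbdffdceccdb'
  #11 SA[11]=18  'ceccdb'
  #12 SA[12]=4  'cfeacddccbdffdceccdb'
  #13 SA[13]=22  'db'
  #14 SA[14]=10  'dccbdffdceccdb'
  #15 SA[15]=17  'dceccdb'
  #16 SA[16]=9  'ddccbdffdceccdb'
  #17 SA[17]=14  'dffdceccdb'
  #18 SA[18]=6  'eacddccbdffdceccdb'
  #19 SA[19]=19  'eccdb'
  #20 SA[20]=2  'eccfeacddccbdffdceccdb'
  #21 SA[21]=16  'fdceccdb'
  #22 SA[22]=5  'feacddccbdffdceccdb'
  #23 SA[23]=15  'ffdceccdb'

SA = [0, 7, 1, 23, 13, 12, 11, 20, 3, 21, 8, 18, 4, 22, 10, 17, 9, 14, 6, 19, 2, 16, 5, 15]
rank  pair      lcp
   1  s[0:],s[7:]  1  'a'
   2  s[7:],s[1:]  1  'a'
   3  s[1:],s[23:]  0  ''
   4  s[23:],s[13:]  1  'b'
   5  s[13:],s[12:]  0  ''
   6  s[12:],s[11:]  1  'c'
   7  s[11:],s[20:]  2  'cc'
   8  s[20:],s[3:]  2  'cc'
   9  s[3:],s[21:]  1  'c'
  10  s[21:],s[8:]  2  'cd'
  11  s[8:],s[18:]  1  'c'
  12  s[18:],s[4:]  1  'c'
  13  s[4:],s[22:]  0  ''
  14  s[22:],s[10:]  1  'd'
  15  s[10:],s[17:]  2  'dc'
  16  s[17:],s[9:]  1  'd'
  17  s[9:],s[14:]  1  'd'
  18  s[14:],s[6:]  0  ''
  19  s[6:],s[19:]  1  'e'
  20  s[19:],s[2:]  3  'ecc'
  21  s[2:],s[16:]  0  ''
  22  s[16:],s[5:]  1  'f'
  23  s[5:],s[15:]  1  'f'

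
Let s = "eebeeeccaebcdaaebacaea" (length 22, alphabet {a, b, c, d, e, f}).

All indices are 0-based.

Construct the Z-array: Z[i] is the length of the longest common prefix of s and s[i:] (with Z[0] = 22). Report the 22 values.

Z[0]=22
i=1: fresh scan; Z[1]=1 scan→box=[1,2)
i=2: fresh scan; Z[2]=0
i=3: fresh scan; Z[3]=2 scan→box=[3,5)
i=4: min(r-i=1, Z[1]=1)=1; Z[4]=2 scan→box=[4,6)
i=5: min(r-i=1, Z[1]=1)=1; Z[5]=1
i=6: fresh scan; Z[6]=0
i=7: fresh scan; Z[7]=0
i=8: fresh scan; Z[8]=0
i=9: fresh scan; Z[9]=1 scan→box=[9,10)
i=10: fresh scan; Z[10]=0
i=11: fresh scan; Z[11]=0
i=12: fresh scan; Z[12]=0
i=13: fresh scan; Z[13]=0
i=14: fresh scan; Z[14]=0
i=15: fresh scan; Z[15]=1 scan→box=[15,16)
i=16: fresh scan; Z[16]=0
i=17: fresh scan; Z[17]=0
i=18: fresh scan; Z[18]=0
i=19: fresh scan; Z[19]=0
i=20: fresh scan; Z[20]=1 scan→box=[20,21)
i=21: fresh scan; Z[21]=0

[22, 1, 0, 2, 2, 1, 0, 0, 0, 1, 0, 0, 0, 0, 0, 1, 0, 0, 0, 0, 1, 0]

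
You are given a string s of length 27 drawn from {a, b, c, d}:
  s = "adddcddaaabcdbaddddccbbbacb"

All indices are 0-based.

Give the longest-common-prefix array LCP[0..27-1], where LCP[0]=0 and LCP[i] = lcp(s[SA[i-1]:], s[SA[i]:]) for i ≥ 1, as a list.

rank→(start, suffix):
  0 → (7, 'aaabcdbaddddccbbbacb')
  1 → (8, 'aabcdbaddddccbbbacb')
  2 → (9, 'abcdbaddddccbbbacb')
  3 → (24, 'acb')
  4 → (0, 'adddcddaaabcdbaddddccbbbacb')
  5 → (14, 'addddccbbbacb')
  6 → (26, 'b')
  7 → (23, 'bacb')
  8 → (13, 'baddddccbbbacb')
  9 → (22, 'bbacb')
  10 → (21, 'bbbacb')
  11 → (10, 'bcdbaddddccbbbacb')
  12 → (25, 'cb')
  13 → (20, 'cbbbacb')
  14 → (19, 'ccbbbacb')
  15 → (11, 'cdbaddddccbbbacb')
  16 → (4, 'cddaaabcdbaddddccbbbacb')
  17 → (6, 'daaabcdbaddddccbbbacb')
  18 → (12, 'dbaddddccbbbacb')
  19 → (18, 'dccbbbacb')
  20 → (3, 'dcddaaabcdbaddddccbbbacb')
  21 → (5, 'ddaaabcdbaddddccbbbacb')
  22 → (17, 'ddccbbbacb')
  23 → (2, 'ddcddaaabcdbaddddccbbbacb')
  24 → (16, 'dddccbbbacb')
  25 → (1, 'dddcddaaabcdbaddddccbbbacb')
  26 → (15, 'ddddccbbbacb')

SA = [7, 8, 9, 24, 0, 14, 26, 23, 13, 22, 21, 10, 25, 20, 19, 11, 4, 6, 12, 18, 3, 5, 17, 2, 16, 1, 15]
[i] adj suffixes → lcp
  [1] 7/8 → 2 ('aa')
  [2] 8/9 → 1 ('a')
  [3] 9/24 → 1 ('a')
  [4] 24/0 → 1 ('a')
  [5] 0/14 → 4 ('addd')
  [6] 14/26 → 0 ('')
  [7] 26/23 → 1 ('b')
  [8] 23/13 → 2 ('ba')
  [9] 13/22 → 1 ('b')
  [10] 22/21 → 2 ('bb')
  [11] 21/10 → 1 ('b')
  [12] 10/25 → 0 ('')
  [13] 25/20 → 2 ('cb')
  [14] 20/19 → 1 ('c')
  [15] 19/11 → 1 ('c')
  [16] 11/4 → 2 ('cd')
  [17] 4/6 → 0 ('')
  [18] 6/12 → 1 ('d')
  [19] 12/18 → 1 ('d')
  [20] 18/3 → 2 ('dc')
  [21] 3/5 → 1 ('d')
  [22] 5/17 → 2 ('dd')
  [23] 17/2 → 3 ('ddc')
  [24] 2/16 → 2 ('dd')
  [25] 16/1 → 4 ('dddc')
  [26] 1/15 → 3 ('ddd')

[0, 2, 1, 1, 1, 4, 0, 1, 2, 1, 2, 1, 0, 2, 1, 1, 2, 0, 1, 1, 2, 1, 2, 3, 2, 4, 3]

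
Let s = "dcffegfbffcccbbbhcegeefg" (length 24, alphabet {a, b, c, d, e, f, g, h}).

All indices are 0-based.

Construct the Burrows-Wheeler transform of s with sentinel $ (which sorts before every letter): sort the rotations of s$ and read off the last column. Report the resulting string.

rank  rotation                   last
    0  $dcffegfbffcccbbbhcegeefg  g
    1  bbbhcegeefg$dcffegfbffccc  c
    2  bbhcegeefg$dcffegfbffcccb  b
    3  bffcccbbbhcegeefg$dcffegf  f
    4  bhcegeefg$dcffegfbffcccbb  b
    5  cbbbhcegeefg$dcffegfbffcc  c
    6  ccbbbhcegeefg$dcffegfbffc  c
    7  cccbbbhcegeefg$dcffegfbff  f
    8  cegeefg$dcffegfbffcccbbbh  h
    9  cffegfbffcccbbbhcegeefg$d  d
   10  dcffegfbffcccbbbhcegeefg$  $
   11  eefg$dcffegfbffcccbbbhceg  g
   12  efg$dcffegfbffcccbbbhcege  e
   13  egeefg$dcffegfbffcccbbbhc  c
   14  egfbffcccbbbhcegeefg$dcff  f
   15  fbffcccbbbhcegeefg$dcffeg  g
   16  fcccbbbhcegeefg$dcffegfbf  f
   17  fegfbffcccbbbhcegeefg$dcf  f
   18  ffcccbbbhcegeefg$dcffegfb  b
   19  ffegfbffcccbbbhcegeefg$dc  c
   20  fg$dcffegfbffcccbbbhcegee  e
   21  g$dcffegfbffcccbbbhcegeef  f
   22  geefg$dcffegfbffcccbbbhce  e
   23  gfbffcccbbbhcegeefg$dcffe  e
   24  hcegeefg$dcffegfbffcccbbb  b

gcbfbccfhd$gecfgffbcefeeb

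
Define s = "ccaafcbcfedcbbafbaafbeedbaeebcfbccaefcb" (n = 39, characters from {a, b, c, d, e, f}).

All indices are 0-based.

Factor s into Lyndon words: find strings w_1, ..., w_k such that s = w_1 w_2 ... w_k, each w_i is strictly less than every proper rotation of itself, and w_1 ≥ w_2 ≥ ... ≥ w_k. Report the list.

emit factor 1: 'c' (i=0, period=1)
emit factor 2: 'c' (i=1, period=1)
emit factor 3: 'aafcbcfedcbbafb' (i=2, period=15)
emit factor 4: 'aafbeedbaeebcfbccaefcb' (i=17, period=22)

["c", "c", "aafcbcfedcbbafb", "aafbeedbaeebcfbccaefcb"]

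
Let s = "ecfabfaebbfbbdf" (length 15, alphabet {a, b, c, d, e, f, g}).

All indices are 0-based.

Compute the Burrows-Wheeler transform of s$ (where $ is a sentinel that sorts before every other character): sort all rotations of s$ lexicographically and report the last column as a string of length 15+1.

ffffebabeba$dcbb

rank  rotation          last
    0  $ecfabfaebbfbbdf  f
    1  abfaebbfbbdf$ecf  f
    2  aebbfbbdf$ecfabf  f
    3  bbdf$ecfabfaebbf  f
    4  bbfbbdf$ecfabfae  e
    5  bdf$ecfabfaebbfb  b
    6  bfaebbfbbdf$ecfa  a
    7  bfbbdf$ecfabfaeb  b
    8  cfabfaebbfbbdf$e  e
    9  df$ecfabfaebbfbb  b
   10  ebbfbbdf$ecfabfa  a
   11  ecfabfaebbfbbdf$  $
   12  f$ecfabfaebbfbbd  d
   13  fabfaebbfbbdf$ec  c
   14  faebbfbbdf$ecfab  b
   15  fbbdf$ecfabfaebb  b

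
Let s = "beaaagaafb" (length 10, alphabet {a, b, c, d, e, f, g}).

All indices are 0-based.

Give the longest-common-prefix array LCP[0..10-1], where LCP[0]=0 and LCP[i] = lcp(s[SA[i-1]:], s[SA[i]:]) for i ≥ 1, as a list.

sorted suffixes:
  #0 SA[0]=2  'aaagaafb'
  #1 SA[1]=6  'aafb'
  #2 SA[2]=3  'aagaafb'
  #3 SA[3]=7  'afb'
  #4 SA[4]=4  'agaafb'
  #5 SA[5]=9  'b'
  #6 SA[6]=0  'beaaagaafb'
  #7 SA[7]=1  'eaaagaafb'
  #8 SA[8]=8  'fb'
  #9 SA[9]=5  'gaafb'

SA = [2, 6, 3, 7, 4, 9, 0, 1, 8, 5]
rank  pair      lcp
   1  s[2:],s[6:]  2  'aa'
   2  s[6:],s[3:]  2  'aa'
   3  s[3:],s[7:]  1  'a'
   4  s[7:],s[4:]  1  'a'
   5  s[4:],s[9:]  0  ''
   6  s[9:],s[0:]  1  'b'
   7  s[0:],s[1:]  0  ''
   8  s[1:],s[8:]  0  ''
   9  s[8:],s[5:]  0  ''

[0, 2, 2, 1, 1, 0, 1, 0, 0, 0]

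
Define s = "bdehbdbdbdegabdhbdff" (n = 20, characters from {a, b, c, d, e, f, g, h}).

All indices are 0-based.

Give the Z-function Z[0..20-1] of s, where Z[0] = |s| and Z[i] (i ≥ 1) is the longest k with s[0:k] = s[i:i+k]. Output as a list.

Z[0]=20
i=1: outside box; Z[1]=0
i=2: outside box; Z[2]=0
i=3: outside box; Z[3]=0
i=4: outside box; Z[4]=2 extend→box=[4,6)
i=5: min(r-i=1, Z[1]=0)=0; Z[5]=0
i=6: outside box; Z[6]=2 extend→box=[6,8)
i=7: min(r-i=1, Z[1]=0)=0; Z[7]=0
i=8: outside box; Z[8]=3 extend→box=[8,11)
i=9: min(r-i=2, Z[1]=0)=0; Z[9]=0
i=10: min(r-i=1, Z[2]=0)=0; Z[10]=0
i=11: outside box; Z[11]=0
i=12: outside box; Z[12]=0
i=13: outside box; Z[13]=2 extend→box=[13,15)
i=14: min(r-i=1, Z[1]=0)=0; Z[14]=0
i=15: outside box; Z[15]=0
i=16: outside box; Z[16]=2 extend→box=[16,18)
i=17: min(r-i=1, Z[1]=0)=0; Z[17]=0
i=18: outside box; Z[18]=0
i=19: outside box; Z[19]=0

[20, 0, 0, 0, 2, 0, 2, 0, 3, 0, 0, 0, 0, 2, 0, 0, 2, 0, 0, 0]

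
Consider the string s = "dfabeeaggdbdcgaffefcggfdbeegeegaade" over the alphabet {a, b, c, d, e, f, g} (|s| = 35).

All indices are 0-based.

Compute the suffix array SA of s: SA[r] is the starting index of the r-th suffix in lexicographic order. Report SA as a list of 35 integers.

[31, 2, 32, 14, 6, 10, 3, 24, 12, 19, 9, 23, 11, 33, 0, 34, 5, 4, 28, 25, 17, 29, 26, 1, 18, 22, 16, 15, 30, 13, 8, 27, 21, 7, 20]

sorted suffixes:
  #0 SA[0]=31  'aade'
  #1 SA[1]=2  'abeeaggdbdcgaffefcggfdbeegeegaade'
  #2 SA[2]=32  'ade'
  #3 SA[3]=14  'affefcggfdbeegeegaade'
  #4 SA[4]=6  'aggdbdcgaffefcggfdbeegeegaade'
  #5 SA[5]=10  'bdcgaffefcggfdbeegeegaade'
  #6 SA[6]=3  'beeaggdbdcgaffefcggfdbeegeegaade'
  #7 SA[7]=24  'beegeegaade'
  #8 SA[8]=12  'cgaffefcggfdbeegeegaade'
  #9 SA[9]=19  'cggfdbeegeegaade'
  #10 SA[10]=9  'dbdcgaffefcggfdbeegeegaade'
  #11 SA[11]=23  'dbeegeegaade'
  #12 SA[12]=11  'dcgaffefcggfdbeegeegaade'
  #13 SA[13]=33  'de'
  #14 SA[14]=0  'dfabeeaggdbdcgaffefcggfdbeegeegaade'
  #15 SA[15]=34  'e'
  #16 SA[16]=5  'eaggdbdcgaffefcggfdbeegeegaade'
  #17 SA[17]=4  'eeaggdbdcgaffefcggfdbeegeegaade'
  #18 SA[18]=28  'eegaade'
  #19 SA[19]=25  'eegeegaade'
  #20 SA[20]=17  'efcggfdbeegeegaade'
  #21 SA[21]=29  'egaade'
  #22 SA[22]=26  'egeegaade'
  #23 SA[23]=1  'fabeeaggdbdcgaffefcggfdbeegeegaade'
  #24 SA[24]=18  'fcggfdbeegeegaade'
  #25 SA[25]=22  'fdbeegeegaade'
  #26 SA[26]=16  'fefcggfdbeegeegaade'
  #27 SA[27]=15  'ffefcggfdbeegeegaade'
  #28 SA[28]=30  'gaade'
  #29 SA[29]=13  'gaffefcggfdbeegeegaade'
  #30 SA[30]=8  'gdbdcgaffefcggfdbeegeegaade'
  #31 SA[31]=27  'geegaade'
  #32 SA[32]=21  'gfdbeegeegaade'
  #33 SA[33]=7  'ggdbdcgaffefcggfdbeegeegaade'
  #34 SA[34]=20  'ggfdbeegeegaade'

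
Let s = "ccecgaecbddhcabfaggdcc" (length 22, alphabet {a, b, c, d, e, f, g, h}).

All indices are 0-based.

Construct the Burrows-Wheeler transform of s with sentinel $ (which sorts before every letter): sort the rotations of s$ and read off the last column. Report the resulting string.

rank  rotation                 last
    0  $ccecgaecbddhcabfaggdcc  c
    1  abfaggdcc$ccecgaecbddhc  c
    2  aecbddhcabfaggdcc$ccecg  g
    3  aggdcc$ccecgaecbddhcabf  f
    4  bddhcabfaggdcc$ccecgaec  c
    5  bfaggdcc$ccecgaecbddhca  a
    6  c$ccecgaecbddhcabfaggdc  c
    7  cabfaggdcc$ccecgaecbddh  h
    8  cbddhcabfaggdcc$ccecgae  e
    9  cc$ccecgaecbddhcabfaggd  d
   10  ccecgaecbddhcabfaggdcc$  $
   11  cecgaecbddhcabfaggdcc$c  c
   12  cgaecbddhcabfaggdcc$cce  e
   13  dcc$ccecgaecbddhcabfagg  g
   14  ddhcabfaggdcc$ccecgaecb  b
   15  dhcabfaggdcc$ccecgaecbd  d
   16  ecbddhcabfaggdcc$ccecga  a
   17  ecgaecbddhcabfaggdcc$cc  c
   18  faggdcc$ccecgaecbddhcab  b
   19  gaecbddhcabfaggdcc$ccec  c
   20  gdcc$ccecgaecbddhcabfag  g
   21  ggdcc$ccecgaecbddhcabfa  a
   22  hcabfaggdcc$ccecgaecbdd  d

ccgfcached$cegbdacbcgad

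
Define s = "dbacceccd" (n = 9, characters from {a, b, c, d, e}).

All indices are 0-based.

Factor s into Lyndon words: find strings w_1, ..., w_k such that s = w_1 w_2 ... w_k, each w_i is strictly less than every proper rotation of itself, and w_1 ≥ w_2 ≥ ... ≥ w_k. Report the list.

["d", "b", "acceccd"]

emit factor 1: 'd' (i=0, period=1)
emit factor 2: 'b' (i=1, period=1)
emit factor 3: 'acceccd' (i=2, period=7)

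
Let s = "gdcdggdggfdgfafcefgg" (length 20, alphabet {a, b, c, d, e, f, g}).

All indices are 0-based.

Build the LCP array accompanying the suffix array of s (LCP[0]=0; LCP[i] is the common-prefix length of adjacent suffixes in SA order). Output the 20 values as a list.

rank→(start, suffix):
  0 → (13, 'afcefgg')
  1 → (2, 'cdggdggfdgfafcefgg')
  2 → (15, 'cefgg')
  3 → (1, 'dcdggdggfdgfafcefgg')
  4 → (10, 'dgfafcefgg')
  5 → (3, 'dggdggfdgfafcefgg')
  6 → (6, 'dggfdgfafcefgg')
  7 → (16, 'efgg')
  8 → (12, 'fafcefgg')
  9 → (14, 'fcefgg')
  10 → (9, 'fdgfafcefgg')
  11 → (17, 'fgg')
  12 → (19, 'g')
  13 → (0, 'gdcdggdggfdgfafcefgg')
  14 → (5, 'gdggfdgfafcefgg')
  15 → (11, 'gfafcefgg')
  16 → (8, 'gfdgfafcefgg')
  17 → (18, 'gg')
  18 → (4, 'ggdggfdgfafcefgg')
  19 → (7, 'ggfdgfafcefgg')

SA = [13, 2, 15, 1, 10, 3, 6, 16, 12, 14, 9, 17, 19, 0, 5, 11, 8, 18, 4, 7]
rank  pair      lcp
   1  s[13:],s[2:]  0  ''
   2  s[2:],s[15:]  1  'c'
   3  s[15:],s[1:]  0  ''
   4  s[1:],s[10:]  1  'd'
   5  s[10:],s[3:]  2  'dg'
   6  s[3:],s[6:]  3  'dgg'
   7  s[6:],s[16:]  0  ''
   8  s[16:],s[12:]  0  ''
   9  s[12:],s[14:]  1  'f'
  10  s[14:],s[9:]  1  'f'
  11  s[9:],s[17:]  1  'f'
  12  s[17:],s[19:]  0  ''
  13  s[19:],s[0:]  1  'g'
  14  s[0:],s[5:]  2  'gd'
  15  s[5:],s[11:]  1  'g'
  16  s[11:],s[8:]  2  'gf'
  17  s[8:],s[18:]  1  'g'
  18  s[18:],s[4:]  2  'gg'
  19  s[4:],s[7:]  2  'gg'

[0, 0, 1, 0, 1, 2, 3, 0, 0, 1, 1, 1, 0, 1, 2, 1, 2, 1, 2, 2]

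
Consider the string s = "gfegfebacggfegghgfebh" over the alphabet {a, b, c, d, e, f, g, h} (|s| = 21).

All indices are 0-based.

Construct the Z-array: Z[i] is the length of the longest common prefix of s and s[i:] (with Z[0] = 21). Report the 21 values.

[21, 0, 0, 3, 0, 0, 0, 0, 0, 1, 4, 0, 0, 1, 1, 0, 3, 0, 0, 0, 0]

Z[0]=21
i=1: fresh scan; Z[1]=0
i=2: fresh scan; Z[2]=0
i=3: fresh scan; Z[3]=3 extend→box=[3,6)
i=4: min(r-i=2, Z[1]=0)=0; Z[4]=0
i=5: min(r-i=1, Z[2]=0)=0; Z[5]=0
i=6: fresh scan; Z[6]=0
i=7: fresh scan; Z[7]=0
i=8: fresh scan; Z[8]=0
i=9: fresh scan; Z[9]=1 extend→box=[9,10)
i=10: fresh scan; Z[10]=4 extend→box=[10,14)
i=11: min(r-i=3, Z[1]=0)=0; Z[11]=0
i=12: min(r-i=2, Z[2]=0)=0; Z[12]=0
i=13: min(r-i=1, Z[3]=3)=1; Z[13]=1
i=14: fresh scan; Z[14]=1 extend→box=[14,15)
i=15: fresh scan; Z[15]=0
i=16: fresh scan; Z[16]=3 extend→box=[16,19)
i=17: min(r-i=2, Z[1]=0)=0; Z[17]=0
i=18: min(r-i=1, Z[2]=0)=0; Z[18]=0
i=19: fresh scan; Z[19]=0
i=20: fresh scan; Z[20]=0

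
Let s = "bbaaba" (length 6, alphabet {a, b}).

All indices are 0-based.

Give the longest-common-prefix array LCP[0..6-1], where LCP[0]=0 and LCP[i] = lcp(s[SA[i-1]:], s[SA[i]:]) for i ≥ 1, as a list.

rank | idx | suffix
   0 |   5 | a
   1 |   2 | aaba
   2 |   3 | aba
   3 |   4 | ba
   4 |   1 | baaba
   5 |   0 | bbaaba

SA = [5, 2, 3, 4, 1, 0]
rank  pair      lcp
   1  s[5:],s[2:]  1  'a'
   2  s[2:],s[3:]  1  'a'
   3  s[3:],s[4:]  0  ''
   4  s[4:],s[1:]  2  'ba'
   5  s[1:],s[0:]  1  'b'

[0, 1, 1, 0, 2, 1]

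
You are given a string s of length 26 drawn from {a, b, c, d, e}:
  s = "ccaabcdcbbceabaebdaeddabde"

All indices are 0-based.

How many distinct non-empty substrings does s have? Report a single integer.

sorted suffixes:
  #0 SA[0]=2  'aabcdcbbceabaebdaeddabde'
  #1 SA[1]=12  'abaebdaeddabde'
  #2 SA[2]=3  'abcdcbbceabaebdaeddabde'
  #3 SA[3]=22  'abde'
  #4 SA[4]=14  'aebdaeddabde'
  #5 SA[5]=18  'aeddabde'
  #6 SA[6]=13  'baebdaeddabde'
  #7 SA[7]=8  'bbceabaebdaeddabde'
  #8 SA[8]=4  'bcdcbbceabaebdaeddabde'
  #9 SA[9]=9  'bceabaebdaeddabde'
  #10 SA[10]=16  'bdaeddabde'
  #11 SA[11]=23  'bde'
  #12 SA[12]=1  'caabcdcbbceabaebdaeddabde'
  #13 SA[13]=7  'cbbceabaebdaeddabde'
  #14 SA[14]=0  'ccaabcdcbbceabaebdaeddabde'
  #15 SA[15]=5  'cdcbbceabaebdaeddabde'
  #16 SA[16]=10  'ceabaebdaeddabde'
  #17 SA[17]=21  'dabde'
  #18 SA[18]=17  'daeddabde'
  #19 SA[19]=6  'dcbbceabaebdaeddabde'
  #20 SA[20]=20  'ddabde'
  #21 SA[21]=24  'de'
  #22 SA[22]=25  'e'
  #23 SA[23]=11  'eabaebdaeddabde'
  #24 SA[24]=15  'ebdaeddabde'
  #25 SA[25]=19  'eddabde'

SA = [2, 12, 3, 22, 14, 18, 13, 8, 4, 9, 16, 23, 1, 7, 0, 5, 10, 21, 17, 6, 20, 24, 25, 11, 15, 19]
rank  pair      lcp
   1  s[2:],s[12:]  1  'a'
   2  s[12:],s[3:]  2  'ab'
   3  s[3:],s[22:]  2  'ab'
   4  s[22:],s[14:]  1  'a'
   5  s[14:],s[18:]  2  'ae'
   6  s[18:],s[13:]  0  ''
   7  s[13:],s[8:]  1  'b'
   8  s[8:],s[4:]  1  'b'
   9  s[4:],s[9:]  2  'bc'
  10  s[9:],s[16:]  1  'b'
  11  s[16:],s[23:]  2  'bd'
  12  s[23:],s[1:]  0  ''
  13  s[1:],s[7:]  1  'c'
  14  s[7:],s[0:]  1  'c'
  15  s[0:],s[5:]  1  'c'
  16  s[5:],s[10:]  1  'c'
  17  s[10:],s[21:]  0  ''
  18  s[21:],s[17:]  2  'da'
  19  s[17:],s[6:]  1  'd'
  20  s[6:],s[20:]  1  'd'
  21  s[20:],s[24:]  1  'd'
  22  s[24:],s[25:]  0  ''
  23  s[25:],s[11:]  1  'e'
  24  s[11:],s[15:]  1  'e'
  25  s[15:],s[19:]  1  'e'

n(n+1)/2 = 26·27/2 = 351
Σ LCP = 0 + 1 + 2 + 2 + 1 + 2 + 0 + 1 + 1 + 2 + 1 + 2 + 0 + 1 + 1 + 1 + 1 + 0 + 2 + 1 + 1 + 1 + 0 + 1 + 1 + 1 = 27
distinct = 351 − 27 = 324

324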